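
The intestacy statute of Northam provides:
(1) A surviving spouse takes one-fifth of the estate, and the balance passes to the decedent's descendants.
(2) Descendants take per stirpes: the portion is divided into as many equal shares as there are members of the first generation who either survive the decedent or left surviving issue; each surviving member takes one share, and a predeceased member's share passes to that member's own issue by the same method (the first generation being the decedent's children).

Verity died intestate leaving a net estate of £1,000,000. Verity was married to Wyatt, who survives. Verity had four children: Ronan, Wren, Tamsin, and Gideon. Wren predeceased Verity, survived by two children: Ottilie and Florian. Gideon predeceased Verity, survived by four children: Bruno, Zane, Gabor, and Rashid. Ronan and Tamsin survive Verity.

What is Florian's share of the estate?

Wyatt takes one-fifth of £1,000,000 = £200,000. The remaining £800,000 passes to the descendants.
The descendants' portion (£800,000) is divided into 4 shares of £200,000: Ronan and Tamsin each take £200,000; Wren's £200,000 share passes to Wren's issue; Gideon's £200,000 share passes to Gideon's issue.
Wren's share (£200,000) is divided into 2 shares of £100,000: Ottilie and Florian each take £100,000.
Gideon's share (£200,000) is divided into 4 shares of £50,000: Bruno, Zane, Gabor, and Rashid each take £50,000.

Florian receives £100,000.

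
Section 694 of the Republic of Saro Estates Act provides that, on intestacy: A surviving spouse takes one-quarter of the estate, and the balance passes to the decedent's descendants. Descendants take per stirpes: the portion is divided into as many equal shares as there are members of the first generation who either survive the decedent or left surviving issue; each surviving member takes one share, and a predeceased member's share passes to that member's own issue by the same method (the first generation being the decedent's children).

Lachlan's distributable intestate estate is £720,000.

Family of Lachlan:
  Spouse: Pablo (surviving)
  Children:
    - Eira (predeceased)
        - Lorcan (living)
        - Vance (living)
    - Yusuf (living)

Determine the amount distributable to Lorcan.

Pablo takes one-quarter of £720,000 = £180,000. The remaining £540,000 passes to the descendants.
The descendants' portion (£540,000) is divided into 2 shares of £270,000: Yusuf takes £270,000; Eira's £270,000 share passes to Eira's issue.
Eira's share (£270,000) is divided into 2 shares of £135,000: Lorcan and Vance each take £135,000.

Lorcan receives £135,000.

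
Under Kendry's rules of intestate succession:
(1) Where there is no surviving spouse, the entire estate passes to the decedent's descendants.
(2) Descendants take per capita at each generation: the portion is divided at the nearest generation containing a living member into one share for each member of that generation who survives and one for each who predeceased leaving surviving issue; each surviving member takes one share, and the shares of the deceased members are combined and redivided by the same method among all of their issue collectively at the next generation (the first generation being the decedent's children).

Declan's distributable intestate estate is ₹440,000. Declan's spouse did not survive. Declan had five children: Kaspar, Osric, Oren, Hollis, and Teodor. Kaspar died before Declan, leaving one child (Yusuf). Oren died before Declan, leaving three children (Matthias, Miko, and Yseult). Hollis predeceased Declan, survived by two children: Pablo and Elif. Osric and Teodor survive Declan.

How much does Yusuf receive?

Yusuf receives ₹44,000.

The entire ₹440,000 passes to the descendants.
That amount (₹440,000) is divided at the children's generation into 5 shares of ₹88,000. Osric and Teodor each take ₹88,000. The 3 shares of the deceased (Kaspar, Oren, and Hollis) are combined into a pool of ₹264,000.
That pool (₹264,000) is divided at the grandchildren's generation equally among Yusuf, Matthias, Miko, Yseult, Pablo, and Elif: ₹44,000 each.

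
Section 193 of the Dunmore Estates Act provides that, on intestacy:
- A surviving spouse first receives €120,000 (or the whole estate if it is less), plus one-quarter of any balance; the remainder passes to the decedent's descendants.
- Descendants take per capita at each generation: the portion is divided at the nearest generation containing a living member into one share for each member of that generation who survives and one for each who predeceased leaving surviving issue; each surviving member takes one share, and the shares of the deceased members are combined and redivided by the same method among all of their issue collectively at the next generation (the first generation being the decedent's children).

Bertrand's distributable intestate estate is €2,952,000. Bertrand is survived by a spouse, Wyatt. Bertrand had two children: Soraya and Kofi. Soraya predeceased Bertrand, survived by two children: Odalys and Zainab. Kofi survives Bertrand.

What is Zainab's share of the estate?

Zainab receives €531,000.

Wyatt first takes €120,000, leaving a balance of €2,832,000. Wyatt then takes one-quarter of the balance (€708,000), for a total of €828,000. The remaining €2,124,000 passes to the descendants.
The descendants' portion (€2,124,000) is divided at the children's generation into 2 shares of €1,062,000. Kofi takes €1,062,000. The remaining share for the deceased Soraya (€1,062,000) is carried to the next generation.
That pool (€1,062,000) is divided at the grandchildren's generation equally among Odalys and Zainab: €531,000 each.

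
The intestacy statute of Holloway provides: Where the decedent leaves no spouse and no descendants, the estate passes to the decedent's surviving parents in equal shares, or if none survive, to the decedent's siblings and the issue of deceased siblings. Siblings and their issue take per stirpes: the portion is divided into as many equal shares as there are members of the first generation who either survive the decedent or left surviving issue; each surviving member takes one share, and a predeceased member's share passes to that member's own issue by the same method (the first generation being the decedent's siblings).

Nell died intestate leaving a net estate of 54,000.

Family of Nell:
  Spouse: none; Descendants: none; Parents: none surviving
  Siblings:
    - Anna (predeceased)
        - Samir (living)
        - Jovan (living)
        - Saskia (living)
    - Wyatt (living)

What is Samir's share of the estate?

Samir receives 9,000.

The entire 54,000 passes to the siblings and their issue.
That amount (54,000) is divided into 2 shares of 27,000: Wyatt takes 27,000; Anna's 27,000 share passes to Anna's issue.
Anna's share (27,000) is divided into 3 shares of 9,000: Samir, Jovan, and Saskia each take 9,000.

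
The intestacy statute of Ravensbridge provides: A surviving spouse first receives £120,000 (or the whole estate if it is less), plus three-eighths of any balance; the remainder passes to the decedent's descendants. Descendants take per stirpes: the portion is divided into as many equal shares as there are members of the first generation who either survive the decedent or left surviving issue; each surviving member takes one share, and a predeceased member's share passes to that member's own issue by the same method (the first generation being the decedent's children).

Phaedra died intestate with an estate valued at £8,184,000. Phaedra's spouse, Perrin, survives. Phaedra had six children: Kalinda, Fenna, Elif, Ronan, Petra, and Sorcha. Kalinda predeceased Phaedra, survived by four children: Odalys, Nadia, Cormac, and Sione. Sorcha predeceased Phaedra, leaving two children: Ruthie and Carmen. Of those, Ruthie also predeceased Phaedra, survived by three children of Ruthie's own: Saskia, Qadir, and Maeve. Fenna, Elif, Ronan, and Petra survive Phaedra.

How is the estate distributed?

Perrin first takes £120,000, leaving a balance of £8,064,000. Perrin then takes three-eighths of the balance (£3,024,000), for a total of £3,144,000. The remaining £5,040,000 passes to the descendants.
The descendants' portion (£5,040,000) is divided into 6 shares of £840,000: Fenna, Elif, Ronan, and Petra each take £840,000; Kalinda's £840,000 share passes to Kalinda's issue; Sorcha's £840,000 share passes to Sorcha's issue.
Kalinda's share (£840,000) is divided into 4 shares of £210,000: Odalys, Nadia, Cormac, and Sione each take £210,000.
Sorcha's share (£840,000) is divided into 2 shares of £420,000: Carmen takes £420,000; Ruthie's £420,000 share passes to Ruthie's issue.
Ruthie's share (£420,000) is divided into 3 shares of £140,000: Saskia, Qadir, and Maeve each take £140,000.

Perrin: £3,144,000; Odalys: £210,000; Nadia: £210,000; Cormac: £210,000; Sione: £210,000; Fenna: £840,000; Elif: £840,000; Ronan: £840,000; Petra: £840,000; Saskia: £140,000; Qadir: £140,000; Maeve: £140,000; Carmen: £420,000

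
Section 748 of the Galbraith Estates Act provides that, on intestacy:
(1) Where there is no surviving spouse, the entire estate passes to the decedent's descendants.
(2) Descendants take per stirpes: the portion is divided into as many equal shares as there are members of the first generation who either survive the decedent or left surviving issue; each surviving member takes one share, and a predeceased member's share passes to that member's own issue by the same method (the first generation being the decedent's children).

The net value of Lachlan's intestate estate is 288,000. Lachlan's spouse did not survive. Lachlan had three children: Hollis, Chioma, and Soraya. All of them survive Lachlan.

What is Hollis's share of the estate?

The entire 288,000 passes to the descendants.
That amount (288,000) is divided into 3 shares of 96,000: Hollis, Chioma, and Soraya each take 96,000.

Hollis receives 96,000.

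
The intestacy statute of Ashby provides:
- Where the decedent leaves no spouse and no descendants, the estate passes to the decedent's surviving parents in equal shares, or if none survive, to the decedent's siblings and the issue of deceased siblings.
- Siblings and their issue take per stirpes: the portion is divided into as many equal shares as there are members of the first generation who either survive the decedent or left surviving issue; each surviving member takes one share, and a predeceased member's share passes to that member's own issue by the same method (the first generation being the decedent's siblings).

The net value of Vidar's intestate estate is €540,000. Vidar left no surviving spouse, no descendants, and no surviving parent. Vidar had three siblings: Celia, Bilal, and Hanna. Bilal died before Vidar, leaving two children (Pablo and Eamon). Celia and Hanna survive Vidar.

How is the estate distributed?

The entire €540,000 passes to the siblings and their issue.
That amount (€540,000) is divided into 3 shares of €180,000: Celia and Hanna each take €180,000; Bilal's €180,000 share passes to Bilal's issue.
Bilal's share (€180,000) is divided into 2 shares of €90,000: Pablo and Eamon each take €90,000.

Celia: €180,000; Pablo: €90,000; Eamon: €90,000; Hanna: €180,000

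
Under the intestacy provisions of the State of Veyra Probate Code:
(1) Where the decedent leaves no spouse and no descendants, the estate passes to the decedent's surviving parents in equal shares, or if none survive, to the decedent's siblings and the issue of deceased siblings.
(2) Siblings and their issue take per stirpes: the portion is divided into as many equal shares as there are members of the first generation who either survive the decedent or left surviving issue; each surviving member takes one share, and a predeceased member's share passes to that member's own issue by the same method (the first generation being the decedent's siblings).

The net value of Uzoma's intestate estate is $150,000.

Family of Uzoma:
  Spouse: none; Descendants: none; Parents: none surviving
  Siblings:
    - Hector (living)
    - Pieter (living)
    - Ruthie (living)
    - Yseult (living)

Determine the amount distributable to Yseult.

Yseult receives $37,500.

The entire $150,000 passes to the siblings and their issue.
That amount ($150,000) is divided into 4 shares of $37,500: Hector, Pieter, Ruthie, and Yseult each take $37,500.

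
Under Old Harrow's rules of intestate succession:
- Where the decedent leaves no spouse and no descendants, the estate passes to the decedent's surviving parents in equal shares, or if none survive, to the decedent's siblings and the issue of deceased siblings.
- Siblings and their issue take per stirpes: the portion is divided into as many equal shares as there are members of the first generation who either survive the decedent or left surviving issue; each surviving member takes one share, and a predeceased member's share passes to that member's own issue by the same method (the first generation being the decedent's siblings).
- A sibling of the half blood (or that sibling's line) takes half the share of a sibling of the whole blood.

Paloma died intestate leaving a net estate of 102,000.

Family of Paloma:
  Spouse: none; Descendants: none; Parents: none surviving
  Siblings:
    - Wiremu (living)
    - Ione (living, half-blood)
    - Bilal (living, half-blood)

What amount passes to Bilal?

The entire 102,000 passes to the siblings and their issue.
Counting each half-blood sibling's line as half a unit, there are 2 units in 102,000, so one unit is 51,000. Whole-blood lines (Wiremu) take 51,000 each; half-blood lines (Ione and Bilal) take 25,500 each.

Bilal receives 25,500.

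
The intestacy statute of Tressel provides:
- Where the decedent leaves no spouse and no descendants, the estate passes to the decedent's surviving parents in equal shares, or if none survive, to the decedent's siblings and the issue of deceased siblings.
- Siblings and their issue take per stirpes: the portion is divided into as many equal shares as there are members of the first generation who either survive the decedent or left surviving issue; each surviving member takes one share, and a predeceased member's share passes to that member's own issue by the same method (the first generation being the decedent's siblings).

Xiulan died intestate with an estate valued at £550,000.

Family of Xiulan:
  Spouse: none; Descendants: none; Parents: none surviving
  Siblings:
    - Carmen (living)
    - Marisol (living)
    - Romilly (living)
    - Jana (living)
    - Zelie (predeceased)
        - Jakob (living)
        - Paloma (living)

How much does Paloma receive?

Paloma receives £55,000.

The entire £550,000 passes to the siblings and their issue.
That amount (£550,000) is divided into 5 shares of £110,000: Carmen, Marisol, Romilly, and Jana each take £110,000; Zelie's £110,000 share passes to Zelie's issue.
Zelie's share (£110,000) is divided into 2 shares of £55,000: Jakob and Paloma each take £55,000.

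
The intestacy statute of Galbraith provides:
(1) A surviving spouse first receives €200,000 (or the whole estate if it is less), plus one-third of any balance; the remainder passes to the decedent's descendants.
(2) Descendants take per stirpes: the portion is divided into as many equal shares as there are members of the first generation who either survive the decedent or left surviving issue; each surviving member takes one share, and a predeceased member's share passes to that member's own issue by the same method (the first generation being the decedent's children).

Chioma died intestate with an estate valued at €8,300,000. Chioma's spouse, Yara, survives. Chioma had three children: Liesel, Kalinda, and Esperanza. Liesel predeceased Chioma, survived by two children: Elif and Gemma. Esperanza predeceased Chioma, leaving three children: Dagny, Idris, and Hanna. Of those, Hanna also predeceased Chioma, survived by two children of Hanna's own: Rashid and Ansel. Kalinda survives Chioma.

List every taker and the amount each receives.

Yara first takes €200,000, leaving a balance of €8,100,000. Yara then takes one-third of the balance (€2,700,000), for a total of €2,900,000. The remaining €5,400,000 passes to the descendants.
The descendants' portion (€5,400,000) is divided into 3 shares of €1,800,000: Kalinda takes €1,800,000; Liesel's €1,800,000 share passes to Liesel's issue; Esperanza's €1,800,000 share passes to Esperanza's issue.
Liesel's share (€1,800,000) is divided into 2 shares of €900,000: Elif and Gemma each take €900,000.
Esperanza's share (€1,800,000) is divided into 3 shares of €600,000: Dagny and Idris each take €600,000; Hanna's €600,000 share passes to Hanna's issue.
Hanna's share (€600,000) is divided into 2 shares of €300,000: Rashid and Ansel each take €300,000.

Yara: €2,900,000; Elif: €900,000; Gemma: €900,000; Kalinda: €1,800,000; Dagny: €600,000; Idris: €600,000; Rashid: €300,000; Ansel: €300,000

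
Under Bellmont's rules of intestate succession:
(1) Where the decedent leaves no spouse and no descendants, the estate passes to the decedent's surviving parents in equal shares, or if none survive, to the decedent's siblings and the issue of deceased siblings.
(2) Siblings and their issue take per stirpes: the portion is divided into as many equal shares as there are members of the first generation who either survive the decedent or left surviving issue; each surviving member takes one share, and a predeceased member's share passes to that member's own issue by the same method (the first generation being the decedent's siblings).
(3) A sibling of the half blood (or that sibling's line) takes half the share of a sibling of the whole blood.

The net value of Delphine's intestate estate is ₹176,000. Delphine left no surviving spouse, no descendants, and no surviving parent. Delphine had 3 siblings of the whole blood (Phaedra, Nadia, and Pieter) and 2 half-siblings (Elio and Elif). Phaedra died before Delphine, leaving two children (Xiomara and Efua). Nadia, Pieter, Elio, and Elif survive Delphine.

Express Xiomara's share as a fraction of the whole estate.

The entire ₹176,000 passes to the siblings and their issue.
Counting each half-blood sibling's line as half a unit, there are 4 units in ₹176,000, so one unit is ₹44,000. Whole-blood lines (Phaedra, Nadia, and Pieter) take ₹44,000 each; half-blood lines (Elio and Elif) take ₹22,000 each.
Phaedra's share (₹44,000) is divided into 2 shares of ₹22,000: Xiomara and Efua each take ₹22,000.

Xiomara receives 1/8 of the estate.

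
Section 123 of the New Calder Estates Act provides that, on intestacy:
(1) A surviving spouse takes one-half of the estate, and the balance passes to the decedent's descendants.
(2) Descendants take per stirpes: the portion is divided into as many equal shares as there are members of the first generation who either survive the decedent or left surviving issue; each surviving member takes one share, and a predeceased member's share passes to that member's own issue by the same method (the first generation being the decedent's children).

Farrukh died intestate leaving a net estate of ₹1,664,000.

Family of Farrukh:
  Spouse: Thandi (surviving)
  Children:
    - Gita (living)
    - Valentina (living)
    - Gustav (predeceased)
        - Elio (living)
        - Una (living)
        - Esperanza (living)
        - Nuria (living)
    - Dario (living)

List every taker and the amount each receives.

Thandi takes one-half of ₹1,664,000 = ₹832,000. The remaining ₹832,000 passes to the descendants.
The descendants' portion (₹832,000) is divided into 4 shares of ₹208,000: Gita, Valentina, and Dario each take ₹208,000; Gustav's ₹208,000 share passes to Gustav's issue.
Gustav's share (₹208,000) is divided into 4 shares of ₹52,000: Elio, Una, Esperanza, and Nuria each take ₹52,000.

Thandi: ₹832,000; Gita: ₹208,000; Valentina: ₹208,000; Elio: ₹52,000; Una: ₹52,000; Esperanza: ₹52,000; Nuria: ₹52,000; Dario: ₹208,000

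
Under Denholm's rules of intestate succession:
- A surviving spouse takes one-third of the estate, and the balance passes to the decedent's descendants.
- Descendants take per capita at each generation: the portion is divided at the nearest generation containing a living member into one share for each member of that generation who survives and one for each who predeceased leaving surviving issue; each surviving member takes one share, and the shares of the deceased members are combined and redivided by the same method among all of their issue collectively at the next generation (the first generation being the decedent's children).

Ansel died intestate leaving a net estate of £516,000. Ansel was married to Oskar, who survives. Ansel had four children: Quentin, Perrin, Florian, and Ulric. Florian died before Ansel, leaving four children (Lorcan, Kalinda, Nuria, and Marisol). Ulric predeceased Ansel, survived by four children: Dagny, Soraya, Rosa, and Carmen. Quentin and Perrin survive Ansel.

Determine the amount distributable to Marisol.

Marisol receives £21,500.

Oskar takes one-third of £516,000 = £172,000. The remaining £344,000 passes to the descendants.
The descendants' portion (£344,000) is divided at the children's generation into 4 shares of £86,000. Quentin and Perrin each take £86,000. The 2 shares of the deceased (Florian and Ulric) are combined into a pool of £172,000.
That pool (£172,000) is divided at the grandchildren's generation equally among Lorcan, Kalinda, Nuria, Marisol, Dagny, Soraya, Rosa, and Carmen: £21,500 each.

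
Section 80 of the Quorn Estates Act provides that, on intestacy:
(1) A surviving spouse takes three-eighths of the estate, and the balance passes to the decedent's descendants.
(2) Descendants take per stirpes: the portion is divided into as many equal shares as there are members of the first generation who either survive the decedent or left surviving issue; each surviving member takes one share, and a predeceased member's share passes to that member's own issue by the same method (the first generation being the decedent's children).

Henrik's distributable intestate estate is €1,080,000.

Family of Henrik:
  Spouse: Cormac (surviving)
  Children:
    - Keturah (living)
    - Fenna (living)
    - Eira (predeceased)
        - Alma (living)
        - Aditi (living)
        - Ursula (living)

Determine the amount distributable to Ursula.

Ursula receives €75,000.

Cormac takes three-eighths of €1,080,000 = €405,000. The remaining €675,000 passes to the descendants.
The descendants' portion (€675,000) is divided into 3 shares of €225,000: Keturah and Fenna each take €225,000; Eira's €225,000 share passes to Eira's issue.
Eira's share (€225,000) is divided into 3 shares of €75,000: Alma, Aditi, and Ursula each take €75,000.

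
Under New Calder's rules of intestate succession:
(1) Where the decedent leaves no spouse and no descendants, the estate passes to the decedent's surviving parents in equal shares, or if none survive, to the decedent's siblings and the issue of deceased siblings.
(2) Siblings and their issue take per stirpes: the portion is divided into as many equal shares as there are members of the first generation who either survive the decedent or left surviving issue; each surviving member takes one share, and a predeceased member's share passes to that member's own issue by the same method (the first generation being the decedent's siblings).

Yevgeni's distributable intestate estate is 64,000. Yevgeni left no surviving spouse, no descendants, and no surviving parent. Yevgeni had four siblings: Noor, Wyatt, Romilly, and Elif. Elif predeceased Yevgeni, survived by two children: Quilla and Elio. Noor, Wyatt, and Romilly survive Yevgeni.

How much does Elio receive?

The entire 64,000 passes to the siblings and their issue.
That amount (64,000) is divided into 4 shares of 16,000: Noor, Wyatt, and Romilly each take 16,000; Elif's 16,000 share passes to Elif's issue.
Elif's share (16,000) is divided into 2 shares of 8,000: Quilla and Elio each take 8,000.

Elio receives 8,000.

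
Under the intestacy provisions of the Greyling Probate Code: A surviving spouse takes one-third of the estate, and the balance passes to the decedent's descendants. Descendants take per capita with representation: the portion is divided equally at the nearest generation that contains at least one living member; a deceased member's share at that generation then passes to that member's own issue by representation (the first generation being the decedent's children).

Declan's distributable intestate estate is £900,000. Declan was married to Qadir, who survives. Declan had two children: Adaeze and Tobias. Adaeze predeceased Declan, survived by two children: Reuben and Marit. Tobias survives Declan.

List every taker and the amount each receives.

Qadir takes one-third of £900,000 = £300,000. The remaining £600,000 passes to the descendants.
The descendants' portion (£600,000) is divided into 2 shares of £300,000: Tobias takes £300,000; Adaeze's £300,000 share passes to Adaeze's issue.
Adaeze's share (£300,000) is divided into 2 shares of £150,000: Reuben and Marit each take £150,000.

Qadir: £300,000; Reuben: £150,000; Marit: £150,000; Tobias: £300,000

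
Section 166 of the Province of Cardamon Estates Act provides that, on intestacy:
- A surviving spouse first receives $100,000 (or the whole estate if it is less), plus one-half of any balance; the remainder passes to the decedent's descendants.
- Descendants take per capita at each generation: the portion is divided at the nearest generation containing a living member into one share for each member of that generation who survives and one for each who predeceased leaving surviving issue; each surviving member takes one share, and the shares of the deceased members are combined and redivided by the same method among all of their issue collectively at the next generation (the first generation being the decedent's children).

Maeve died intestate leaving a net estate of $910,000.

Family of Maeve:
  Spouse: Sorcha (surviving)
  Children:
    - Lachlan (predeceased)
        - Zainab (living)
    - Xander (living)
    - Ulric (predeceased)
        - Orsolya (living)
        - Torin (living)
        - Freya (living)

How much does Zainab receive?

Sorcha first takes $100,000, leaving a balance of $810,000. Sorcha then takes one-half of the balance ($405,000), for a total of $505,000. The remaining $405,000 passes to the descendants.
The descendants' portion ($405,000) is divided at the children's generation into 3 shares of $135,000. Xander takes $135,000. The 2 shares of the deceased (Lachlan and Ulric) are combined into a pool of $270,000.
That pool ($270,000) is divided at the grandchildren's generation equally among Zainab, Orsolya, Torin, and Freya: $67,500 each.

Zainab receives $67,500.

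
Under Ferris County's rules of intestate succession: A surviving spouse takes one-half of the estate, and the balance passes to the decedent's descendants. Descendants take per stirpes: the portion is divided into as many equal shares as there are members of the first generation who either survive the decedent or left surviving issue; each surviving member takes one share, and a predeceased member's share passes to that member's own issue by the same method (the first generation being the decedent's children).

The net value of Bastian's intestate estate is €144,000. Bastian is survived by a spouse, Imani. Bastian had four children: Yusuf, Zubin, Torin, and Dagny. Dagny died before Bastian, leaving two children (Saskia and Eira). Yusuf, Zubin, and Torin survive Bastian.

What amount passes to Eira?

Imani takes one-half of €144,000 = €72,000. The remaining €72,000 passes to the descendants.
The descendants' portion (€72,000) is divided into 4 shares of €18,000: Yusuf, Zubin, and Torin each take €18,000; Dagny's €18,000 share passes to Dagny's issue.
Dagny's share (€18,000) is divided into 2 shares of €9,000: Saskia and Eira each take €9,000.

Eira receives €9,000.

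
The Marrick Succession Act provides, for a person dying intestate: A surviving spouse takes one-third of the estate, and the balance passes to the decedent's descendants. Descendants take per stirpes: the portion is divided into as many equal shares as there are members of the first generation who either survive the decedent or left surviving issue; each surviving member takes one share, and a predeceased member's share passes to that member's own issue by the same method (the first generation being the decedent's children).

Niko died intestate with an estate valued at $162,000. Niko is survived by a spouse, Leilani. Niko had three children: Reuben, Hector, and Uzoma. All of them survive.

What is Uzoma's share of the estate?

Uzoma receives $36,000.

Leilani takes one-third of $162,000 = $54,000. The remaining $108,000 passes to the descendants.
The descendants' portion ($108,000) is divided into 3 shares of $36,000: Reuben, Hector, and Uzoma each take $36,000.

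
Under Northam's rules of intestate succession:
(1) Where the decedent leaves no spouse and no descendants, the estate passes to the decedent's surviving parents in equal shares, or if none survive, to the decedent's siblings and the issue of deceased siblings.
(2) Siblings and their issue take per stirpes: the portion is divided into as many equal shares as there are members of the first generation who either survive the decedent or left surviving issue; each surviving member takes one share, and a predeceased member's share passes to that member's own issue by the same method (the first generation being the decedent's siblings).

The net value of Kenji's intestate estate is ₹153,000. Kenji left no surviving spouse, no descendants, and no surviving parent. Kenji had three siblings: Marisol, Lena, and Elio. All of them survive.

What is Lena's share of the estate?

The entire ₹153,000 passes to the siblings and their issue.
That amount (₹153,000) is divided into 3 shares of ₹51,000: Marisol, Lena, and Elio each take ₹51,000.

Lena receives ₹51,000.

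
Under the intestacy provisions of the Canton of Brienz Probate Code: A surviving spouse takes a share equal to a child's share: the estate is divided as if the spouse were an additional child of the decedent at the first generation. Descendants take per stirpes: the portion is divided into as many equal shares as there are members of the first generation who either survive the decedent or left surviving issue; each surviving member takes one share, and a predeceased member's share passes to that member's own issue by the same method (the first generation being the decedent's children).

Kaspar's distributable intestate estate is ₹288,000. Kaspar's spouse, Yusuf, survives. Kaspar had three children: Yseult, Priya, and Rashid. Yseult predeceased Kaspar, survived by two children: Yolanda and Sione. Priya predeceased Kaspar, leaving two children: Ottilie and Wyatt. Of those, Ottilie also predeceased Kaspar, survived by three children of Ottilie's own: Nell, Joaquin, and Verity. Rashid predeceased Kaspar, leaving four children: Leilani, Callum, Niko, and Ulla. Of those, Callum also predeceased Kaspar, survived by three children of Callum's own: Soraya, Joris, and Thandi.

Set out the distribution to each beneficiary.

The spouse counts as an additional share at the children's level, so there are 4 primary shares of ₹72,000. Yusuf takes one such share (₹72,000).
The children's combined portion (₹216,000) is divided into 3 shares of ₹72,000: Yseult's ₹72,000 share passes to Yseult's issue; Priya's ₹72,000 share passes to Priya's issue; Rashid's ₹72,000 share passes to Rashid's issue.
Yseult's share (₹72,000) is divided into 2 shares of ₹36,000: Yolanda and Sione each take ₹36,000.
Priya's share (₹72,000) is divided into 2 shares of ₹36,000: Wyatt takes ₹36,000; Ottilie's ₹36,000 share passes to Ottilie's issue.
Ottilie's share (₹36,000) is divided into 3 shares of ₹12,000: Nell, Joaquin, and Verity each take ₹12,000.
Rashid's share (₹72,000) is divided into 4 shares of ₹18,000: Leilani, Niko, and Ulla each take ₹18,000; Callum's ₹18,000 share passes to Callum's issue.
Callum's share (₹18,000) is divided into 3 shares of ₹6,000: Soraya, Joris, and Thandi each take ₹6,000.

Yusuf: ₹72,000; Yolanda: ₹36,000; Sione: ₹36,000; Nell: ₹12,000; Joaquin: ₹12,000; Verity: ₹12,000; Wyatt: ₹36,000; Leilani: ₹18,000; Soraya: ₹6,000; Joris: ₹6,000; Thandi: ₹6,000; Niko: ₹18,000; Ulla: ₹18,000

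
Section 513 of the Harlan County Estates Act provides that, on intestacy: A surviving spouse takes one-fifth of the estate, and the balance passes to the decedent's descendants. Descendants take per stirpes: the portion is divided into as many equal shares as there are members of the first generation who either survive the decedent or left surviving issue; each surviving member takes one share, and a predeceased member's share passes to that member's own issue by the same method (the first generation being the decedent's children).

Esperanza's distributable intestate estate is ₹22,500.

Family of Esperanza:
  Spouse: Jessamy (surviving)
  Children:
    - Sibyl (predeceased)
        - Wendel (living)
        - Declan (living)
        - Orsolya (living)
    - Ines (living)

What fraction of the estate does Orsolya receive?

Orsolya receives 2/15 of the estate.

Jessamy takes one-fifth of ₹22,500 = ₹4,500. The remaining ₹18,000 passes to the descendants.
The descendants' portion (₹18,000) is divided into 2 shares of ₹9,000: Ines takes ₹9,000; Sibyl's ₹9,000 share passes to Sibyl's issue.
Sibyl's share (₹9,000) is divided into 3 shares of ₹3,000: Wendel, Declan, and Orsolya each take ₹3,000.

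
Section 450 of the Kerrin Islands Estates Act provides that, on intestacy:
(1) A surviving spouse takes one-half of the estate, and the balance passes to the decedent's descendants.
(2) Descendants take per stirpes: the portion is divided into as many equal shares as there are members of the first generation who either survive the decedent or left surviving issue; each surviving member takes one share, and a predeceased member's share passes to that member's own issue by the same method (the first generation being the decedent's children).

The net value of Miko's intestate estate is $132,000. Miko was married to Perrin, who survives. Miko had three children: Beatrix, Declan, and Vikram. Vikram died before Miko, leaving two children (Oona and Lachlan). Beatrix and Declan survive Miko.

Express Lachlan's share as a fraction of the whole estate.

Perrin takes one-half of $132,000 = $66,000. The remaining $66,000 passes to the descendants.
The descendants' portion ($66,000) is divided into 3 shares of $22,000: Beatrix and Declan each take $22,000; Vikram's $22,000 share passes to Vikram's issue.
Vikram's share ($22,000) is divided into 2 shares of $11,000: Oona and Lachlan each take $11,000.

Lachlan receives 1/12 of the estate.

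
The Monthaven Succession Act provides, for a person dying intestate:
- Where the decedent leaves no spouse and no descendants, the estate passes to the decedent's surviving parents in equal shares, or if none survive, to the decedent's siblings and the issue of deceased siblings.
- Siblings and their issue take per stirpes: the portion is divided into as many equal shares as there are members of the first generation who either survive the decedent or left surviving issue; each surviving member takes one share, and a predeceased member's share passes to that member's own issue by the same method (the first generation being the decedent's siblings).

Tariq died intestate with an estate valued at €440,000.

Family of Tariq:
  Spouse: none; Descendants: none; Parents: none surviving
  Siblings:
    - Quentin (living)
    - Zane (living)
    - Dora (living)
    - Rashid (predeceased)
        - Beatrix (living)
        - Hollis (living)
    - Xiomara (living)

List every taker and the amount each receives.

The entire €440,000 passes to the siblings and their issue.
That amount (€440,000) is divided into 5 shares of €88,000: Quentin, Zane, Dora, and Xiomara each take €88,000; Rashid's €88,000 share passes to Rashid's issue.
Rashid's share (€88,000) is divided into 2 shares of €44,000: Beatrix and Hollis each take €44,000.

Quentin: €88,000; Zane: €88,000; Dora: €88,000; Beatrix: €44,000; Hollis: €44,000; Xiomara: €88,000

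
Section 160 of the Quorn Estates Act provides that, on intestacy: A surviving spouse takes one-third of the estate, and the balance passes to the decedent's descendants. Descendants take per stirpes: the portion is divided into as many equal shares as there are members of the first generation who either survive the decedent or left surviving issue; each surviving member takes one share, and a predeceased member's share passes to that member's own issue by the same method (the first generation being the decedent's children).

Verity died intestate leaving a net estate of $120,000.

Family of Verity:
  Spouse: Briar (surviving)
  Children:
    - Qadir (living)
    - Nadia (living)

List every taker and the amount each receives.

Briar: $40,000; Qadir: $40,000; Nadia: $40,000

Briar takes one-third of $120,000 = $40,000. The remaining $80,000 passes to the descendants.
The descendants' portion ($80,000) is divided into 2 shares of $40,000: Qadir and Nadia each take $40,000.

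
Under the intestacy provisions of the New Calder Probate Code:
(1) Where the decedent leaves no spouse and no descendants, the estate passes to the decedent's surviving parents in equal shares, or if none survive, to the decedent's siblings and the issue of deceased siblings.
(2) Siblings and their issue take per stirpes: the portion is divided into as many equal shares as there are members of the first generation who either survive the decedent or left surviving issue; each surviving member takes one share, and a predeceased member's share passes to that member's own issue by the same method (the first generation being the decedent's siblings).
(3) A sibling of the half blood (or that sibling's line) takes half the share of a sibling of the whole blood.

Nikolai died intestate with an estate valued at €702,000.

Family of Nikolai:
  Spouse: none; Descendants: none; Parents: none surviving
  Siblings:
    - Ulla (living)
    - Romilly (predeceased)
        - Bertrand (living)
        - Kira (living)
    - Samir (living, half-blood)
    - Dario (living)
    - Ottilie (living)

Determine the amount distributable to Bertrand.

Bertrand receives €78,000.

The entire €702,000 passes to the siblings and their issue.
Counting each half-blood sibling's line as half a unit, there are 9/2 units in €702,000, so one unit is €156,000. Whole-blood lines (Ulla, Romilly, Dario, and Ottilie) take €156,000 each; half-blood lines (Samir) take €78,000 each.
Romilly's share (€156,000) is divided into 2 shares of €78,000: Bertrand and Kira each take €78,000.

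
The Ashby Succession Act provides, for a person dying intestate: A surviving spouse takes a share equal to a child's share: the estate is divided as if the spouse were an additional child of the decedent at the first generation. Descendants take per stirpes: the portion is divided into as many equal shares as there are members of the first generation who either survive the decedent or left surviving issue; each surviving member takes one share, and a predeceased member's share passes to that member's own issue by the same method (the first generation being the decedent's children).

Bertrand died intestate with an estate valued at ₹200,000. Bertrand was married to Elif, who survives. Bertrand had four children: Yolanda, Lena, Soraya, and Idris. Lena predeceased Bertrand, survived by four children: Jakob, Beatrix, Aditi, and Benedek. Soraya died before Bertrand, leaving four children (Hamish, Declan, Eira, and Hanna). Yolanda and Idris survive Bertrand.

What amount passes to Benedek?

Benedek receives ₹10,000.

The spouse counts as an additional share at the children's level, so there are 5 primary shares of ₹40,000. Elif takes one such share (₹40,000).
The children's combined portion (₹160,000) is divided into 4 shares of ₹40,000: Yolanda and Idris each take ₹40,000; Lena's ₹40,000 share passes to Lena's issue; Soraya's ₹40,000 share passes to Soraya's issue.
Lena's share (₹40,000) is divided into 4 shares of ₹10,000: Jakob, Beatrix, Aditi, and Benedek each take ₹10,000.
Soraya's share (₹40,000) is divided into 4 shares of ₹10,000: Hamish, Declan, Eira, and Hanna each take ₹10,000.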